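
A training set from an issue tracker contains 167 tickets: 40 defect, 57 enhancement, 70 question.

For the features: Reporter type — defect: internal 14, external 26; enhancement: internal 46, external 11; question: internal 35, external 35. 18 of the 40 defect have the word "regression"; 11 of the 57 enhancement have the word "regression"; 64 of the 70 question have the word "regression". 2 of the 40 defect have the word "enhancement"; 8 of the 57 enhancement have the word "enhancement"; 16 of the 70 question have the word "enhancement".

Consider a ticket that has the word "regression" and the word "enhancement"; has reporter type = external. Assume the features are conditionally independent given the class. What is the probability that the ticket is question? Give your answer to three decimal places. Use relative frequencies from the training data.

0.892

defect: (40/167) × (26/40) × (18/40) × (2/40) ≈ 0.00350299
enhancement: (57/167) × (11/57) × (11/57) × (8/57) ≈ 0.00178406
question: (70/167) × (35/70) × (64/70) × (16/70) ≈ 0.0437981
P(question | x) = 0.0437981 / 0.04908515 ≈ 0.892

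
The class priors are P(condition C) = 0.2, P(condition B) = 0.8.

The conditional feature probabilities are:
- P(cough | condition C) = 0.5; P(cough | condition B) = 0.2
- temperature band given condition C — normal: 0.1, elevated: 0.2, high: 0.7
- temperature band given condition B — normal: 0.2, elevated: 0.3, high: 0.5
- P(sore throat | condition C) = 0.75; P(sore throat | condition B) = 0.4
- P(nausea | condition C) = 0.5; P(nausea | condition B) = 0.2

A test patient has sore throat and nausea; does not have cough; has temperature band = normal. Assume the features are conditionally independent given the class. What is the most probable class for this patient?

condition C: 0.2 × (1−0.5) × 0.1 × 0.75 × 0.5 = 0.00375
condition B: 0.8 × (1−0.2) × 0.2 × 0.4 × 0.2 = 0.01024
Highest score → condition B.

condition B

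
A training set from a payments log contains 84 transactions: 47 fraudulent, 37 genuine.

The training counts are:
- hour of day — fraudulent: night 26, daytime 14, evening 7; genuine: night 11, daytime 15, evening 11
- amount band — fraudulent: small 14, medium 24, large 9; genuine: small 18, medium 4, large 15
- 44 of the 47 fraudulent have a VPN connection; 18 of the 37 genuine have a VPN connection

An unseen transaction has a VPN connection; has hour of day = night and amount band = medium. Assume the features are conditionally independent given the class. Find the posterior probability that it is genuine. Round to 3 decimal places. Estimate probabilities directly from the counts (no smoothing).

fraudulent: (47/84) × (26/47) × (24/47) × (44/47) ≈ 0.147966
genuine: (37/84) × (11/37) × (4/37) × (18/37) ≈ 0.0068872
P(genuine | x) = 0.0068872 / 0.1548532 ≈ 0.044

0.044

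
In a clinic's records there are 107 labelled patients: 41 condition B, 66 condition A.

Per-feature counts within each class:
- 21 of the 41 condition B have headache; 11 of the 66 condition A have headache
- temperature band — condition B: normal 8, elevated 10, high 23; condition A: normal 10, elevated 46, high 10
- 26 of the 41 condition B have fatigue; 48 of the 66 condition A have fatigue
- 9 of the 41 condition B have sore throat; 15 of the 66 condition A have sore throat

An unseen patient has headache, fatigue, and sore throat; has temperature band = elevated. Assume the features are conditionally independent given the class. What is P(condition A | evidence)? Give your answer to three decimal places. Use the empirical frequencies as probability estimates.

0.640

condition B: (41/107) × (21/41) × (10/41) × (26/41) × (9/41) ≈ 0.00666346
condition A: (66/107) × (11/66) × (46/66) × (48/66) × (15/66) ≈ 0.0118432
P(condition A | x) = 0.0118432 / 0.01850666 ≈ 0.640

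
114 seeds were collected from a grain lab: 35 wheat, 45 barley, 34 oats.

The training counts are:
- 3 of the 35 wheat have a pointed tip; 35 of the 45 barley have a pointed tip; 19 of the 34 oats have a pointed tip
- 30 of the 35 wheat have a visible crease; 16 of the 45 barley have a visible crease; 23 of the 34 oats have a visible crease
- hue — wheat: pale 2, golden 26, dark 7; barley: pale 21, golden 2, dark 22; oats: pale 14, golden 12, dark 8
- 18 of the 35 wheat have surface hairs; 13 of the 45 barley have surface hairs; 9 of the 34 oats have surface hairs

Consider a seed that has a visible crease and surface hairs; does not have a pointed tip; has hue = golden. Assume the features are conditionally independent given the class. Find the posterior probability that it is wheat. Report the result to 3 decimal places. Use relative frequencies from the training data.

wheat: (35/114) × (32/35) × (30/35) × (26/35) × (18/35) ≈ 0.0919196
barley: (45/114) × (10/45) × (16/45) × (2/45) × (13/45) ≈ 0.000400452
oats: (34/114) × (15/34) × (23/34) × (12/34) × (9/34) ≈ 0.00831575
P(wheat | x) = 0.0919196 / 0.100635802 ≈ 0.913

0.913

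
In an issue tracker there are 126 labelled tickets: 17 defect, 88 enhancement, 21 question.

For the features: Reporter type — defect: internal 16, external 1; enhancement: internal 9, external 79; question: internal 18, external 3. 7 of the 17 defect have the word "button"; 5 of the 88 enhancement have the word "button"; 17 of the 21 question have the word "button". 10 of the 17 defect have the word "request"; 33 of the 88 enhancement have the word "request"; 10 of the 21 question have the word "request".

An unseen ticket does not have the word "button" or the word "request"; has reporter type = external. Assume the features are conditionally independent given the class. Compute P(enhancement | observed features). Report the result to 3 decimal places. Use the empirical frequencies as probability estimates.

defect: (17/126) × (1/17) × (10/17) × (7/17) ≈ 0.00192234
enhancement: (88/126) × (79/88) × (83/88) × (55/88) ≈ 0.3696
question: (21/126) × (3/21) × (4/21) × (11/21) ≈ 0.00237555
P(enhancement | x) = 0.3696 / 0.37389789 ≈ 0.989

0.989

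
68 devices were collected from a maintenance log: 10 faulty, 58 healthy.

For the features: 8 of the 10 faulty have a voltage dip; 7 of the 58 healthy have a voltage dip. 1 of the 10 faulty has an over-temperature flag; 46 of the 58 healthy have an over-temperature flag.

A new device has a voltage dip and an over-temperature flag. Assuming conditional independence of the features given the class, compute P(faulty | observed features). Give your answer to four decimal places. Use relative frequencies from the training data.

faulty: (10/68) × (8/10) × (1/10) ≈ 0.0117647
healthy: (58/68) × (7/58) × (46/58) ≈ 0.081643
P(faulty | x) = 0.0117647 / 0.0934077 ≈ 0.1260

0.1260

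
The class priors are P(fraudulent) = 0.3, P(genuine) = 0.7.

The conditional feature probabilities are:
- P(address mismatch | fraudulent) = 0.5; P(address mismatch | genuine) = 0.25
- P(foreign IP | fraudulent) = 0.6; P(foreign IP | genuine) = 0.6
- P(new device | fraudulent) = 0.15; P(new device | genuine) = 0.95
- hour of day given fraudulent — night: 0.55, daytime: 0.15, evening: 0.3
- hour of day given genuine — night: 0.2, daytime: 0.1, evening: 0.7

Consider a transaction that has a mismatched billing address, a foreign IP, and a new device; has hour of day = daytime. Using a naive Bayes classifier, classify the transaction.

genuine

fraudulent: 0.3 × 0.5 × 0.6 × 0.15 × 0.15 = 0.002025
genuine: 0.7 × 0.25 × 0.6 × 0.95 × 0.1 = 0.009975
Highest score → genuine.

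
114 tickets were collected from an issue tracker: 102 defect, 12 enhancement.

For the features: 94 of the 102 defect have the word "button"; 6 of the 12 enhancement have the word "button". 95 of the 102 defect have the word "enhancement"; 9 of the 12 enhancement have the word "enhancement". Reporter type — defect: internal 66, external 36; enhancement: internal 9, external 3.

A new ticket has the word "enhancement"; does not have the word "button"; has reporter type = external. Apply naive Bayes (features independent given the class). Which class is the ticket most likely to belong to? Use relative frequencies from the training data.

defect: (102/114) × (8/102) × (95/102) × (36/102) ≈ 0.0230681
enhancement: (12/114) × (6/12) × (9/12) × (3/12) ≈ 0.00986842
Highest score → defect.

defect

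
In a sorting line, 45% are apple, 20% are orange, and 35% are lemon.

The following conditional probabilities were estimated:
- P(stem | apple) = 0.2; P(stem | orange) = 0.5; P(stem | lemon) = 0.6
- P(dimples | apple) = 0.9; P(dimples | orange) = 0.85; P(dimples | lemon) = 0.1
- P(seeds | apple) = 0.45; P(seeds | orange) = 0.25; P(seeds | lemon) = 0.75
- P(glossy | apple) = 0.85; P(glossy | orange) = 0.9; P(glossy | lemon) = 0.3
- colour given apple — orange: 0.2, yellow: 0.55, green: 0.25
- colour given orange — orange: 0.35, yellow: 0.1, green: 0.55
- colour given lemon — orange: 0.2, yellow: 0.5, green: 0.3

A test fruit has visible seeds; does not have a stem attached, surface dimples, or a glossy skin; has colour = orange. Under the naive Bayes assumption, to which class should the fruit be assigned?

lemon

apple: 0.45 × (1−0.2) × (1−0.9) × 0.45 × (1−0.85) × 0.2 = 0.000486
orange: 0.2 × (1−0.5) × (1−0.85) × 0.25 × (1−0.9) × 0.35 = 0.00013125
lemon: 0.35 × (1−0.6) × (1−0.1) × 0.75 × (1−0.3) × 0.2 = 0.01323
Highest score → lemon.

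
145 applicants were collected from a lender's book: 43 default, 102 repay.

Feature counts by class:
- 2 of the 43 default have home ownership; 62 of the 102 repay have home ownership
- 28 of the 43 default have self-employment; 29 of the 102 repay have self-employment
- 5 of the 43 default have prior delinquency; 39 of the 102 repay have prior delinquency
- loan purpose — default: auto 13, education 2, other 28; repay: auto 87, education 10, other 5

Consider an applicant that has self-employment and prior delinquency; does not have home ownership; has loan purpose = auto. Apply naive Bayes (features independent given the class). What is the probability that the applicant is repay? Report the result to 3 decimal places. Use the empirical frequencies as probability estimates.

0.798

default: (43/145) × (41/43) × (28/43) × (5/43) × (13/43) ≈ 0.00647265
repay: (102/145) × (40/102) × (29/102) × (39/102) × (87/102) ≈ 0.0255784
P(repay | x) = 0.0255784 / 0.03205105 ≈ 0.798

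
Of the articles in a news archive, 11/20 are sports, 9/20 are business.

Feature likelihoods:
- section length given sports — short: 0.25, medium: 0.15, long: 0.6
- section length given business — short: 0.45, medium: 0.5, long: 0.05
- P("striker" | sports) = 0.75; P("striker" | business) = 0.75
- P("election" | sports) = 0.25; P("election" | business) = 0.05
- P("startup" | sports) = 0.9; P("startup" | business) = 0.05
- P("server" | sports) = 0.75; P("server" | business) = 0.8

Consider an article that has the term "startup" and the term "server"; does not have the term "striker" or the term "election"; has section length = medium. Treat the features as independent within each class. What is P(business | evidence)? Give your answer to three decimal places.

sports: 0.55 × 0.15 × (1−0.75) × (1−0.25) × 0.9 × 0.75 = 0.01044140625
business: 0.45 × 0.5 × (1−0.75) × (1−0.05) × 0.05 × 0.8 = 0.0021375
P(business | x) = 0.0021375 / 0.01257890625 ≈ 0.170

0.170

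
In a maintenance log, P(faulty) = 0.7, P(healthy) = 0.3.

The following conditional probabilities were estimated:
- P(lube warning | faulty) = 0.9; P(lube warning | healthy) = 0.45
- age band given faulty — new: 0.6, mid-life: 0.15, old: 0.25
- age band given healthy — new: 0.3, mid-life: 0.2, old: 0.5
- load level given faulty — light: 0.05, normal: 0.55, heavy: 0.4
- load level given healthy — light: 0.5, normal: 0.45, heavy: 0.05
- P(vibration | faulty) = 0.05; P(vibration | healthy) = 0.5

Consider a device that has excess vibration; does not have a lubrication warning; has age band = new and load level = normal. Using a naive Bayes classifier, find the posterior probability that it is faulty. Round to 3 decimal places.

0.094

faulty: 0.7 × (1−0.9) × 0.6 × 0.55 × 0.05 = 0.001155
healthy: 0.3 × (1−0.45) × 0.3 × 0.45 × 0.5 = 0.0111375
P(faulty | x) = 0.001155 / 0.0122925 ≈ 0.094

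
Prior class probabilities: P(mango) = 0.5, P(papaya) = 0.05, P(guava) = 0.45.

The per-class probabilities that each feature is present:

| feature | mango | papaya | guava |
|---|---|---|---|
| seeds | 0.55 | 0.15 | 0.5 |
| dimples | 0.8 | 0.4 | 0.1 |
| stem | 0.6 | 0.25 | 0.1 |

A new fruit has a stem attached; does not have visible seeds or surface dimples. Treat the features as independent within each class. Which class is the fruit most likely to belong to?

mango: 0.5 × (1−0.55) × (1−0.8) × 0.6 = 0.027
papaya: 0.05 × (1−0.15) × (1−0.4) × 0.25 = 0.006375
guava: 0.45 × (1−0.5) × (1−0.1) × 0.1 = 0.02025
Highest score → mango.

mango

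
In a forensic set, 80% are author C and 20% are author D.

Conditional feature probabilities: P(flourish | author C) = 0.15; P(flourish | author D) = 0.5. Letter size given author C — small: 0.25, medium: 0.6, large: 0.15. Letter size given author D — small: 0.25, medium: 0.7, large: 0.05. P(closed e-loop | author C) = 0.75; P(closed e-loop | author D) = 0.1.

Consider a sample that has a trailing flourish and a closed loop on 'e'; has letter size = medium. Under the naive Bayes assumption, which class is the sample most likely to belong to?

author C: 0.8 × 0.15 × 0.6 × 0.75 = 0.054
author D: 0.2 × 0.5 × 0.7 × 0.1 = 0.007
Highest score → author C.

author C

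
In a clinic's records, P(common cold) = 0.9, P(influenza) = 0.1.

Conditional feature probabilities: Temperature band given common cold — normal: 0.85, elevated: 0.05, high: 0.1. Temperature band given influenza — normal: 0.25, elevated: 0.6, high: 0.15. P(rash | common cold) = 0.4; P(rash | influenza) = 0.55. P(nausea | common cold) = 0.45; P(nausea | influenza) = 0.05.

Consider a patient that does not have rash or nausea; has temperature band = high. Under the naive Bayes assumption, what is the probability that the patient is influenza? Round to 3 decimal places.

common cold: 0.9 × 0.1 × (1−0.4) × (1−0.45) = 0.0297
influenza: 0.1 × 0.15 × (1−0.55) × (1−0.05) = 0.0064125
P(influenza | x) = 0.0064125 / 0.0361125 ≈ 0.178

0.178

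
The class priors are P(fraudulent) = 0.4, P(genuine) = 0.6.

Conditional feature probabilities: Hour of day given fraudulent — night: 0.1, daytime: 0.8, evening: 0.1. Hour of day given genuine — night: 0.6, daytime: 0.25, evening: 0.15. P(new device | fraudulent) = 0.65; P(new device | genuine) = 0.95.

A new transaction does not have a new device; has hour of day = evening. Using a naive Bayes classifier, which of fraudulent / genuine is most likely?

fraudulent: 0.4 × 0.1 × (1−0.65) = 0.014
genuine: 0.6 × 0.15 × (1−0.95) = 0.0045
Highest score → fraudulent.

fraudulent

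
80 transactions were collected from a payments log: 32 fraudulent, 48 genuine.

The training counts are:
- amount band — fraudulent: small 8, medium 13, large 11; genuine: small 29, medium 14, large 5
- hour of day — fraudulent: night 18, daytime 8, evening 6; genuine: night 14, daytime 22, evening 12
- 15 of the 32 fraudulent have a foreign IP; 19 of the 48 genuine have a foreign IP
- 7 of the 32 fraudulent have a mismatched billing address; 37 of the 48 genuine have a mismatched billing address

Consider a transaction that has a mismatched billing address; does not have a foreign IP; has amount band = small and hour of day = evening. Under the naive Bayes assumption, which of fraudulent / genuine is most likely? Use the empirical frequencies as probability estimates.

fraudulent: (32/80) × (8/32) × (6/32) × (17/32) × (7/32) = 0.002178955078125
genuine: (48/80) × (29/48) × (12/48) × (29/48) × (37/48) ≈ 0.0422051
Highest score → genuine.

genuine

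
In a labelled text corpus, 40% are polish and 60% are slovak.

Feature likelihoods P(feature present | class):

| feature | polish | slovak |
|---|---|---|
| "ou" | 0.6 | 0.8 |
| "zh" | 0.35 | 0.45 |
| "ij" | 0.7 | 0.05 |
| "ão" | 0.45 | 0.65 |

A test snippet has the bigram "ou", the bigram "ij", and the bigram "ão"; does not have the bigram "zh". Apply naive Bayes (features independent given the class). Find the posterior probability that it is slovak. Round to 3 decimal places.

0.149

polish: 0.4 × 0.6 × (1−0.35) × 0.7 × 0.45 = 0.04914
slovak: 0.6 × 0.8 × (1−0.45) × 0.05 × 0.65 = 0.00858
P(slovak | x) = 0.00858 / 0.05772 ≈ 0.149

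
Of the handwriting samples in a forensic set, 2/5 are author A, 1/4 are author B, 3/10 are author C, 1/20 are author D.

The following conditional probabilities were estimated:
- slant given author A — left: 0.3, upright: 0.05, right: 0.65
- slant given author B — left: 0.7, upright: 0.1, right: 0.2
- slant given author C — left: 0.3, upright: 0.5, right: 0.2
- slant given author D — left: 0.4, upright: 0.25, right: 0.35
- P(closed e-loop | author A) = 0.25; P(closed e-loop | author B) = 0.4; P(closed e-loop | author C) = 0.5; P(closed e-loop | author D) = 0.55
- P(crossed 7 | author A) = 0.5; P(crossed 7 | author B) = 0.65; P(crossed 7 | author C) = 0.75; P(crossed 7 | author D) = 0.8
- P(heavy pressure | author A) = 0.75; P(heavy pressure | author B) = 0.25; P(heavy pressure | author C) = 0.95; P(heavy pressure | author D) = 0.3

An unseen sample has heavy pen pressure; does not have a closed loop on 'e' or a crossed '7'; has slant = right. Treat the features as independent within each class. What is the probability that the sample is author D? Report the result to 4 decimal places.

author A: 0.4 × 0.65 × (1−0.25) × (1−0.5) × 0.75 = 0.073125
author B: 0.25 × 0.2 × (1−0.4) × (1−0.65) × 0.25 = 0.002625
author C: 0.3 × 0.2 × (1−0.5) × (1−0.75) × 0.95 = 0.007125
author D: 0.05 × 0.35 × (1−0.55) × (1−0.8) × 0.3 = 0.0004725
P(author D | x) = 0.0004725 / 0.0833475 ≈ 0.0057

0.0057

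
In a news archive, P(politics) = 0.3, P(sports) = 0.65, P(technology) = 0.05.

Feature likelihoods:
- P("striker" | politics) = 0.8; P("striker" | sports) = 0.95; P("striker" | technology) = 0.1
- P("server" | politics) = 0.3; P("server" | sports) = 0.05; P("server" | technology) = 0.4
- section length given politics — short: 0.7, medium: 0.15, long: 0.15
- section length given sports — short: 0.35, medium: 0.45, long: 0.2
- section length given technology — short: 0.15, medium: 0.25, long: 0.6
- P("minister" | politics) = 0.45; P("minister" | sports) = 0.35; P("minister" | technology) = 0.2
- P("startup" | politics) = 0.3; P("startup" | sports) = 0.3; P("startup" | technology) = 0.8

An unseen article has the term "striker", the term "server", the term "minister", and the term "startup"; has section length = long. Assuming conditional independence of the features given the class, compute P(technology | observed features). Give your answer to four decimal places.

politics: 0.3 × 0.8 × 0.3 × 0.15 × 0.45 × 0.3 = 0.001458
sports: 0.65 × 0.95 × 0.05 × 0.2 × 0.35 × 0.3 = 0.000648375
technology: 0.05 × 0.1 × 0.4 × 0.6 × 0.2 × 0.8 = 0.000192
P(technology | x) = 0.000192 / 0.002298375 ≈ 0.0835

0.0835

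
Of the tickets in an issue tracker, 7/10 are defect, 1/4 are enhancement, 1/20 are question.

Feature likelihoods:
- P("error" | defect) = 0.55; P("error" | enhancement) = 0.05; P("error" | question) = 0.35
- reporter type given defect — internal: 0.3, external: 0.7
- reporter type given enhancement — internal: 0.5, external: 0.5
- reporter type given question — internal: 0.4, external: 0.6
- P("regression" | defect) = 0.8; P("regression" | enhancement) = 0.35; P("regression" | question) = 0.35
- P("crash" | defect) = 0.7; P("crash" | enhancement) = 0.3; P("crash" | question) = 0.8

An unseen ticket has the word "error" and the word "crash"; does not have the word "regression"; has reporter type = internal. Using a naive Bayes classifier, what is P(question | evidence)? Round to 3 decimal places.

0.173

defect: 0.7 × 0.55 × 0.3 × (1−0.8) × 0.7 = 0.01617
enhancement: 0.25 × 0.05 × 0.5 × (1−0.35) × 0.3 = 0.00121875
question: 0.05 × 0.35 × 0.4 × (1−0.35) × 0.8 = 0.00364
P(question | x) = 0.00364 / 0.02102875 ≈ 0.173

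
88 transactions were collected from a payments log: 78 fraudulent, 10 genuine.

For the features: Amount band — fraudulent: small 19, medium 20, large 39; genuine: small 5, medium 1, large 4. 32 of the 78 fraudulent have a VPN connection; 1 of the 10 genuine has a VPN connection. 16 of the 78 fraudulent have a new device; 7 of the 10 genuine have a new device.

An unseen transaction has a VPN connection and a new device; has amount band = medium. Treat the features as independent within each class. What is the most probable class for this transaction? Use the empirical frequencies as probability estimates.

fraudulent

fraudulent: (78/88) × (20/78) × (32/78) × (16/78) ≈ 0.0191262
genuine: (10/88) × (1/10) × (1/10) × (7/10) ≈ 0.000795455
Highest score → fraudulent.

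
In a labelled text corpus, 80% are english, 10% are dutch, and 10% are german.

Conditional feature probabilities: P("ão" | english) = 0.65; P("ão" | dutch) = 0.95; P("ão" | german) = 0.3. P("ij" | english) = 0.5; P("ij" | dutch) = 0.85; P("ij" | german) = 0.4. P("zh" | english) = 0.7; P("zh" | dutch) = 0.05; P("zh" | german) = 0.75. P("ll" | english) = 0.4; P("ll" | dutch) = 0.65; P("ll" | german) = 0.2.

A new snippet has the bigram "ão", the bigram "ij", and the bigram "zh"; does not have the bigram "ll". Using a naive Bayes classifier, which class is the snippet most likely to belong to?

english: 0.8 × 0.65 × 0.5 × 0.7 × (1−0.4) = 0.1092
dutch: 0.1 × 0.95 × 0.85 × 0.05 × (1−0.65) = 0.001413125
german: 0.1 × 0.3 × 0.4 × 0.75 × (1−0.2) = 0.0072
Highest score → english.

english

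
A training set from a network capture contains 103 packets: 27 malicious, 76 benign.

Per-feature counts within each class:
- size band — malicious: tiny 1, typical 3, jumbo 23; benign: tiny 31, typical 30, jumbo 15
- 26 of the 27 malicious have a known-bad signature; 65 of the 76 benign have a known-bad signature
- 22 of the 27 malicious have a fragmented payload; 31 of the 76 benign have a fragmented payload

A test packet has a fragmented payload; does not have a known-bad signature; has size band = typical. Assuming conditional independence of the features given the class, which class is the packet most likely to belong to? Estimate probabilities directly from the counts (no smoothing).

malicious: (27/103) × (3/27) × (1/27) × (22/27) ≈ 0.00087898
benign: (76/103) × (30/76) × (11/76) × (31/76) ≈ 0.0171954
Highest score → benign.

benign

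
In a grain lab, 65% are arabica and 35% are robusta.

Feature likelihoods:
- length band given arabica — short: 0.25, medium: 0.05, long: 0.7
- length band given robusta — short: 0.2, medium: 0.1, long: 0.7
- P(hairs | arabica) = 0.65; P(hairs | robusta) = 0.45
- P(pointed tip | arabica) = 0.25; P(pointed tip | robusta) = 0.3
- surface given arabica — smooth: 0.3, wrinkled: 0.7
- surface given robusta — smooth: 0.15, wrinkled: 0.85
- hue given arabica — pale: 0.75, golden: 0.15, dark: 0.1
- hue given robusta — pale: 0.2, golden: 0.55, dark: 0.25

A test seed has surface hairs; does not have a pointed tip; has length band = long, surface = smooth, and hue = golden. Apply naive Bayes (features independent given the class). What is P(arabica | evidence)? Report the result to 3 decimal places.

arabica: 0.65 × 0.7 × 0.65 × (1−0.25) × 0.3 × 0.15 = 0.0099815625
robusta: 0.35 × 0.7 × 0.45 × (1−0.3) × 0.15 × 0.55 = 0.0063669375
P(arabica | x) = 0.0099815625 / 0.0163485 ≈ 0.611

0.611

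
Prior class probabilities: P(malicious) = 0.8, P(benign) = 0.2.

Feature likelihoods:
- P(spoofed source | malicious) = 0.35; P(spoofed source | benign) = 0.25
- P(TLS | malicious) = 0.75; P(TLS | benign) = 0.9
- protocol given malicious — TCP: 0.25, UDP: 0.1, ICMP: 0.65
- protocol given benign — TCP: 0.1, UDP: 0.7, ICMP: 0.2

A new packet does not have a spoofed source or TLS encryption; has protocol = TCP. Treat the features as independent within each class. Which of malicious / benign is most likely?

malicious

malicious: 0.8 × (1−0.35) × (1−0.75) × 0.25 = 0.0325
benign: 0.2 × (1−0.25) × (1−0.9) × 0.1 = 0.0015
Highest score → malicious.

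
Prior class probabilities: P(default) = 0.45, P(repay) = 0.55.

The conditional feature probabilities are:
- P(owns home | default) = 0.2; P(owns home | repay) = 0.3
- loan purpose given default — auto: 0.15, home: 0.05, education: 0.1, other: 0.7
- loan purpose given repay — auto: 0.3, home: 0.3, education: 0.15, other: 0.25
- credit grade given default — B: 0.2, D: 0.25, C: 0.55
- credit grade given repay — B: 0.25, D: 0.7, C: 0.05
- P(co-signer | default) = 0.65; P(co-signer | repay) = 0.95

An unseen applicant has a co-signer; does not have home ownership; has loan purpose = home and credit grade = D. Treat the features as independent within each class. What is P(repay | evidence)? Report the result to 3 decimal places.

0.963

default: 0.45 × (1−0.2) × 0.05 × 0.25 × 0.65 = 0.002925
repay: 0.55 × (1−0.3) × 0.3 × 0.7 × 0.95 = 0.0768075
P(repay | x) = 0.0768075 / 0.0797325 ≈ 0.963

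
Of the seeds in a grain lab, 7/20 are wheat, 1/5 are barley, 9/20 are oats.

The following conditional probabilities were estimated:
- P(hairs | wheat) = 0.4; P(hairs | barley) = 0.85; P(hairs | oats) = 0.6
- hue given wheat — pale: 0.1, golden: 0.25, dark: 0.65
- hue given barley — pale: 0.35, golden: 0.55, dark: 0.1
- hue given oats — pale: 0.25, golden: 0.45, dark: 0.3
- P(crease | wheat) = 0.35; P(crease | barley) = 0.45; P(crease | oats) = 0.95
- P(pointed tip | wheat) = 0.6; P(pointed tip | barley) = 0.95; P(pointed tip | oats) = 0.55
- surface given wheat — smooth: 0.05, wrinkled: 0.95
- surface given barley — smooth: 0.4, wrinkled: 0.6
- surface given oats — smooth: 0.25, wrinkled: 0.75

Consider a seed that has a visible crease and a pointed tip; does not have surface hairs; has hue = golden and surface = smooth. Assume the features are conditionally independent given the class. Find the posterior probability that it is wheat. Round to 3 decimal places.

0.040

wheat: 0.35 × (1−0.4) × 0.25 × 0.35 × 0.6 × 0.05 = 0.00055125
barley: 0.2 × (1−0.85) × 0.55 × 0.45 × 0.95 × 0.4 = 0.0028215
oats: 0.45 × (1−0.6) × 0.45 × 0.95 × 0.55 × 0.25 = 0.010580625
P(wheat | x) = 0.00055125 / 0.013953375 ≈ 0.040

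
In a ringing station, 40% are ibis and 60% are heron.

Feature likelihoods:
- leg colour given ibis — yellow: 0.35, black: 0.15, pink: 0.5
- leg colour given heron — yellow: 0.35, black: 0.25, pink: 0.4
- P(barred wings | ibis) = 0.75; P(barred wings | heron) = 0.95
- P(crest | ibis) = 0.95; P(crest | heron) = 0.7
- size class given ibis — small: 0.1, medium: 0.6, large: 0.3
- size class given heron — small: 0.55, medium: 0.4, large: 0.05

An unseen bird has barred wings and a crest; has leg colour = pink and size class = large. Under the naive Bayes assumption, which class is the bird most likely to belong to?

ibis

ibis: 0.4 × 0.5 × 0.75 × 0.95 × 0.3 = 0.04275
heron: 0.6 × 0.4 × 0.95 × 0.7 × 0.05 = 0.00798
Highest score → ibis.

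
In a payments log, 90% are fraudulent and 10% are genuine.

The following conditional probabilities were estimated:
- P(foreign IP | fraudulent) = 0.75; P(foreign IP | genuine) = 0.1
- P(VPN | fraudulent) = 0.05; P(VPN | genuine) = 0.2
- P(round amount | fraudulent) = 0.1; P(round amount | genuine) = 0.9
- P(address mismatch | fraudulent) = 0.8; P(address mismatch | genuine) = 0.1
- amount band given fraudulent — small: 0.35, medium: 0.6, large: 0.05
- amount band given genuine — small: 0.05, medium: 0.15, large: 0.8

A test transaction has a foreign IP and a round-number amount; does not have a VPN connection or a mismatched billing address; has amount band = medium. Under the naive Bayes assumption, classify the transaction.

fraudulent

fraudulent: 0.9 × 0.75 × (1−0.05) × 0.1 × (1−0.8) × 0.6 = 0.007695
genuine: 0.1 × 0.1 × (1−0.2) × 0.9 × (1−0.1) × 0.15 = 0.000972
Highest score → fraudulent.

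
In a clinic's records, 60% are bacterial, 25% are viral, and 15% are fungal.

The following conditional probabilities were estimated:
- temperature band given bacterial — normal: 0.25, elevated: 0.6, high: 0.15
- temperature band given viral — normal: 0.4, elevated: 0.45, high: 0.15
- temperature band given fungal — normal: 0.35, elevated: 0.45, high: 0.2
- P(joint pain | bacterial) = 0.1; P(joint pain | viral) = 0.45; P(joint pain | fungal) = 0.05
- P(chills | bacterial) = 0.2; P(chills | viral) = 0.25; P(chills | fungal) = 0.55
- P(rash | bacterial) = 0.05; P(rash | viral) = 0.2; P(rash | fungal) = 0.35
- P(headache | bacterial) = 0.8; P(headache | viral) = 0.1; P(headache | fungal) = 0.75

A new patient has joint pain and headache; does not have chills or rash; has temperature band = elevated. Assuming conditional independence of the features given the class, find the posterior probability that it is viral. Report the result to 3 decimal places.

bacterial: 0.6 × 0.6 × 0.1 × (1−0.2) × (1−0.05) × 0.8 = 0.021888
viral: 0.25 × 0.45 × 0.45 × (1−0.25) × (1−0.2) × 0.1 = 0.0030375
fungal: 0.15 × 0.45 × 0.05 × (1−0.55) × (1−0.35) × 0.75 = 0.000740390625
P(viral | x) = 0.0030375 / 0.025665890625 ≈ 0.118

0.118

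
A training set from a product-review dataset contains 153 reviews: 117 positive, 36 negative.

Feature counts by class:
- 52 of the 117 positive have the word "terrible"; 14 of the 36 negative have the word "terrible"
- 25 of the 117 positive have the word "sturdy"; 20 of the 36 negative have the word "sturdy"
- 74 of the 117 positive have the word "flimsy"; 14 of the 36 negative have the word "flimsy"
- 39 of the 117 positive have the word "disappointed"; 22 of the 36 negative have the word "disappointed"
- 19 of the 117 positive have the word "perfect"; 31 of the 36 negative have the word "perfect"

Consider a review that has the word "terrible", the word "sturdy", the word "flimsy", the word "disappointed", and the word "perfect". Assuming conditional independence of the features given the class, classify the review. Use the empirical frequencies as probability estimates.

negative

positive: (117/153) × (52/117) × (25/117) × (74/117) × (39/117) × (19/117) ≈ 0.00248633
negative: (36/153) × (14/36) × (20/36) × (14/36) × (22/36) × (31/36) ≈ 0.0104032
Highest score → negative.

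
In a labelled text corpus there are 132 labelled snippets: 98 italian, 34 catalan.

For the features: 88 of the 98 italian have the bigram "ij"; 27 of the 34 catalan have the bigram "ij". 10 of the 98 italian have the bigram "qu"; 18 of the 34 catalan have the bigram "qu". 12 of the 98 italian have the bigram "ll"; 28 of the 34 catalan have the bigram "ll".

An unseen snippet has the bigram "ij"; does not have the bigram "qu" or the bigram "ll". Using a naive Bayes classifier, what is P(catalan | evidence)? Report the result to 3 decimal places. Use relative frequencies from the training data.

0.031

italian: (98/132) × (88/98) × (88/98) × (86/98) ≈ 0.525337
catalan: (34/132) × (27/34) × (16/34) × (6/34) ≈ 0.0169865
P(catalan | x) = 0.0169865 / 0.5423235 ≈ 0.031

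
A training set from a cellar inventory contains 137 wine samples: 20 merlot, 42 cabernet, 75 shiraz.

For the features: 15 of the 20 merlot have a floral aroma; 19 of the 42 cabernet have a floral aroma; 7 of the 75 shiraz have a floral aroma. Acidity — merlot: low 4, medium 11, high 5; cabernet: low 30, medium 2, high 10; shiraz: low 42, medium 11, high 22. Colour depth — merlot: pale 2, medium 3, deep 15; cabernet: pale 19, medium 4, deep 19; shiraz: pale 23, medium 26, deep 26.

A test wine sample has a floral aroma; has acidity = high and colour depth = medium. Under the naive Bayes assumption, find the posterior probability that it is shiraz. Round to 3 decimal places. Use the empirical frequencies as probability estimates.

0.417

merlot: (20/137) × (15/20) × (5/20) × (3/20) ≈ 0.00410584
cabernet: (42/137) × (19/42) × (10/42) × (4/42) ≈ 0.00314481
shiraz: (75/137) × (7/75) × (22/75) × (26/75) ≈ 0.00519578
P(shiraz | x) = 0.00519578 / 0.01244643 ≈ 0.417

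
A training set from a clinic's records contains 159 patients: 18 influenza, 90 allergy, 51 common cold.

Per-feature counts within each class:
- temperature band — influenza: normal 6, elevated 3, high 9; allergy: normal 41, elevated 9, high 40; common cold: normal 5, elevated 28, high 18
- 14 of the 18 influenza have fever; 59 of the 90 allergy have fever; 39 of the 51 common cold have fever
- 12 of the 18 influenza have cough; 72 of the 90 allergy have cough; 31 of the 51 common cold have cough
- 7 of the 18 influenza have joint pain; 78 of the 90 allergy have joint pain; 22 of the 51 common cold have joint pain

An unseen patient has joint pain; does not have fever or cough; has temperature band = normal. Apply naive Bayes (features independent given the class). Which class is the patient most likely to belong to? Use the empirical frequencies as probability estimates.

influenza: (18/159) × (6/18) × (4/18) × (6/18) × (7/18) ≈ 0.00108704
allergy: (90/159) × (41/90) × (31/90) × (18/90) × (78/90) ≈ 0.0153953
common cold: (51/159) × (5/51) × (12/51) × (20/51) × (22/51) ≈ 0.00125169
Highest score → allergy.

allergy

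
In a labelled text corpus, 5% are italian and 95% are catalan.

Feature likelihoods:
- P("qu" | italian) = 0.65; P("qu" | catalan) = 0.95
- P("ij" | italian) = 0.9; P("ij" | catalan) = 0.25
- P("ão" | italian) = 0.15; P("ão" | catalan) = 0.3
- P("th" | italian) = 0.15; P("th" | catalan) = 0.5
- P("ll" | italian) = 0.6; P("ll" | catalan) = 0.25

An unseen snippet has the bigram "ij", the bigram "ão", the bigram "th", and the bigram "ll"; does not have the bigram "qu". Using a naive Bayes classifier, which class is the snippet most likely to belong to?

catalan

italian: 0.05 × (1−0.65) × 0.9 × 0.15 × 0.15 × 0.6 = 0.000212625
catalan: 0.95 × (1−0.95) × 0.25 × 0.3 × 0.5 × 0.25 = 0.0004453125
Highest score → catalan.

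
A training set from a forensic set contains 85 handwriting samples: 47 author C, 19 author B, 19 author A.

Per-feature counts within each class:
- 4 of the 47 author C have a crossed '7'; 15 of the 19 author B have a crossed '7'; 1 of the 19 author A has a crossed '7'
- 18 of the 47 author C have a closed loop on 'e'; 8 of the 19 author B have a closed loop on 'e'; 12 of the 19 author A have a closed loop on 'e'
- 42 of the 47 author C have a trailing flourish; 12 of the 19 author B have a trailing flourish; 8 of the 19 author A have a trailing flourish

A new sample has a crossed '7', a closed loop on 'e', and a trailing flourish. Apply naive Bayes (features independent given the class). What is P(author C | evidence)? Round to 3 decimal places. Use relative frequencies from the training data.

author C: (47/85) × (4/47) × (18/47) × (42/47) ≈ 0.0161052
author B: (19/85) × (15/19) × (8/19) × (12/19) ≈ 0.0469285
author A: (19/85) × (1/19) × (12/19) × (8/19) ≈ 0.00312856
P(author C | x) = 0.0161052 / 0.06616226 ≈ 0.243

0.243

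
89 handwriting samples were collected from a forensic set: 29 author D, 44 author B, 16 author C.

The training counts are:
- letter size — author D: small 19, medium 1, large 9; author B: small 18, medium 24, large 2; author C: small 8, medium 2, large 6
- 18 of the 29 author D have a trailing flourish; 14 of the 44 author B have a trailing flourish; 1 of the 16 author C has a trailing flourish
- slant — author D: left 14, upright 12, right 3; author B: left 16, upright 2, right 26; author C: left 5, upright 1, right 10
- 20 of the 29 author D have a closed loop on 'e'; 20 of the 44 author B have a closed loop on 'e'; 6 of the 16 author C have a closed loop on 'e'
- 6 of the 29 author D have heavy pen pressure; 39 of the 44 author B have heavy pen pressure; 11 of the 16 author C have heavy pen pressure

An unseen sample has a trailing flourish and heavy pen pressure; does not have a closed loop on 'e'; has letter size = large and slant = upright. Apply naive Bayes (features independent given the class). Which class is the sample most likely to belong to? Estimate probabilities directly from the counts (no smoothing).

author D: (29/89) × (9/29) × (18/29) × (12/29) × (9/29) × (6/29) ≈ 0.00166766
author B: (44/89) × (2/44) × (14/44) × (2/44) × (24/44) × (39/44) ≈ 0.000157131
author C: (16/89) × (6/16) × (1/16) × (1/16) × (10/16) × (11/16) ≈ 0.000113155
Highest score → author D.

author D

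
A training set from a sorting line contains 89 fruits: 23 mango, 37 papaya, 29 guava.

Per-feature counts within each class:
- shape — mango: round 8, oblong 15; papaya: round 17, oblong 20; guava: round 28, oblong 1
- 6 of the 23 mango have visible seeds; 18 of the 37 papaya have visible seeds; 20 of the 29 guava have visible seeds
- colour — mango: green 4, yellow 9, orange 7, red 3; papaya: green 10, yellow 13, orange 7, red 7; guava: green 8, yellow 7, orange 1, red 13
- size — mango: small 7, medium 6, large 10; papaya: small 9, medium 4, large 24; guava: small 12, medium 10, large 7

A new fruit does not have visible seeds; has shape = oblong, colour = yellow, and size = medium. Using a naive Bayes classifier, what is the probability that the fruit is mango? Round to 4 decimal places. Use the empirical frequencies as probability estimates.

0.7313

mango: (23/89) × (15/23) × (17/23) × (9/23) × (6/23) ≈ 0.0127163
papaya: (37/89) × (20/37) × (19/37) × (13/37) × (4/37) ≈ 0.0043832
guava: (29/89) × (1/29) × (9/29) × (7/29) × (10/29) ≈ 0.00029024
P(mango | x) = 0.0127163 / 0.01738974 ≈ 0.7313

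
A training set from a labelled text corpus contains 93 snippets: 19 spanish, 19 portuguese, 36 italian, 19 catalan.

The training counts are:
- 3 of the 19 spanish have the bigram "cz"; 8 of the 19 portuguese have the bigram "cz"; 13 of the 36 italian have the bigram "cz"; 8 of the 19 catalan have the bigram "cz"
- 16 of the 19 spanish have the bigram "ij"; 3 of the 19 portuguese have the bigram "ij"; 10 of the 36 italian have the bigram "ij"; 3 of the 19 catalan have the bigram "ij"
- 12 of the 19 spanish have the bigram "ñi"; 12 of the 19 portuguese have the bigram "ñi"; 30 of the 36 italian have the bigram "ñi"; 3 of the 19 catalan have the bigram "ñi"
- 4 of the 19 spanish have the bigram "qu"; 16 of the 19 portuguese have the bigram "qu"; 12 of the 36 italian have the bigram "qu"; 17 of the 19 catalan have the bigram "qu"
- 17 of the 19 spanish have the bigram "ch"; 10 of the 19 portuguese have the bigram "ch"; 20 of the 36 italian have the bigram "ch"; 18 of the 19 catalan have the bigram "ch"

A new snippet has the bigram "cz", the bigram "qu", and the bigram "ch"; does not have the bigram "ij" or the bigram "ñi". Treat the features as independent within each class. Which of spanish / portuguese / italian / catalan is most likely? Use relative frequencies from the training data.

catalan

spanish: (19/93) × (3/19) × (3/19) × (7/19) × (4/19) × (17/19) ≈ 0.00035347
portuguese: (19/93) × (8/19) × (16/19) × (7/19) × (16/19) × (10/19) ≈ 0.0118285
italian: (36/93) × (13/36) × (26/36) × (6/36) × (12/36) × (20/36) ≈ 0.00311592
catalan: (19/93) × (8/19) × (16/19) × (16/19) × (17/19) × (18/19) ≈ 0.0517076
Highest score → catalan.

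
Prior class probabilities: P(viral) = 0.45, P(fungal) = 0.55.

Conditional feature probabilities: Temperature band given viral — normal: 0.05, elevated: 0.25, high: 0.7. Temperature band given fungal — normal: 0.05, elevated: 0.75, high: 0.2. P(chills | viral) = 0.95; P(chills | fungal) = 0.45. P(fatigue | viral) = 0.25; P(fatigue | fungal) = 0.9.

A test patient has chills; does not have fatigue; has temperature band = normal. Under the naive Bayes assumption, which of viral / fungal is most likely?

viral

viral: 0.45 × 0.05 × 0.95 × (1−0.25) = 0.01603125
fungal: 0.55 × 0.05 × 0.45 × (1−0.9) = 0.0012375
Highest score → viral.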